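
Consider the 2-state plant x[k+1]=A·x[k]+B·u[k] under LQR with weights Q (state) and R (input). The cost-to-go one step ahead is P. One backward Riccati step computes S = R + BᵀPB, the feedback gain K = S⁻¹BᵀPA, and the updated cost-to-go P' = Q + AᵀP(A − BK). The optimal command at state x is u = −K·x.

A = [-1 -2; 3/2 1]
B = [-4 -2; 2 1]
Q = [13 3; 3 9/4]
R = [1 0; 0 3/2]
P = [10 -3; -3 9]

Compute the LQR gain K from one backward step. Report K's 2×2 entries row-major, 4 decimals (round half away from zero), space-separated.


BᵀP = [-46.0000 30.0000; -23.0000 15.0000]
S = R + BᵀPB = [1 0; 0 3/2] + [244.0000 122.0000; 122.0000 61.0000] = [245.0000 122.0000; 122.0000 62.5000]
BᵀPA = [91.0000 122.0000; 45.5000 61.0000]
K = S⁻¹·BᵀPA = [0.3186 0.4271; 0.1062 0.1424]
A−BK = [0.4866 -0.0070; 0.7567 0.0035]
AᵀP(A−BK) = [5.4303 0.1593; 0.1593 0.2135]
P' = Q + AᵀP(A−BK) = [18.4303 3.1593; 3.1593 2.4635]
tr(P') = 20.8938

0.3186 0.4271 0.1062 0.1424


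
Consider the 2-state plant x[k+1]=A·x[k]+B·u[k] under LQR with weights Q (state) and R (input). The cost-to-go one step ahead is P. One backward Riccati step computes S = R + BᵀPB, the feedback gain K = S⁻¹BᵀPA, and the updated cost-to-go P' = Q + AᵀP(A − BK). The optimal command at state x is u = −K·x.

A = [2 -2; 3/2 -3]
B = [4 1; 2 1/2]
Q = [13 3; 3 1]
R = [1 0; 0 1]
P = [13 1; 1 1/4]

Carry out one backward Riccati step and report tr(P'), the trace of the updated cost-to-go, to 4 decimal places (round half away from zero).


15.1971

BᵀP = [54.0000 4.5000; 13.5000 1.1250]
S = R + BᵀPB = [1 0; 0 1] + [225.0000 56.2500; 56.2500 14.0625] = [226.0000 56.2500; 56.2500 15.0625]
BᵀPA = [114.7500 -121.5000; 28.6875 -30.3750]
K = S⁻¹·BᵀPA = [0.4780 -0.5061; 0.1195 -0.1265]
A−BK = [-0.0315 0.1510; 0.4842 -1.9245]
AᵀP(A−BK) = [0.2838 -0.4181; -0.4181 0.9133]
P' = Q + AᵀP(A−BK) = [13.2838 2.5819; 2.5819 1.9133]
tr(P') = 15.1971


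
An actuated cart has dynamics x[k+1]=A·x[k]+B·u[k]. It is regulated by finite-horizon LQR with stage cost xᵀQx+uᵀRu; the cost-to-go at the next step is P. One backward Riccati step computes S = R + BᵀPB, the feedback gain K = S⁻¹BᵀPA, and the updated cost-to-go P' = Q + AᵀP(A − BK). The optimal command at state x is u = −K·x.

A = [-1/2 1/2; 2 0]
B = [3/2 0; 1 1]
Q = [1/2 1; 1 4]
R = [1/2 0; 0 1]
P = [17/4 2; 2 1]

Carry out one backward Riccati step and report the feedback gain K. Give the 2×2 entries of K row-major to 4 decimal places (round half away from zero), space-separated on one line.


BᵀP = [8.3750 4.0000; 2.0000 1.0000]
S = R + BᵀPB = [1/2 0; 0 1] + [16.5625 4.0000; 4.0000 1.0000] = [17.0625 4.0000; 4.0000 2.0000]
BᵀPA = [3.8125 4.1875; 1.0000 1.0000]
K = S⁻¹·BᵀPA = [0.2000 0.2414; 0.1000 0.0172]
A−BK = [-0.8000 0.1379; 1.7000 -0.2586]
AᵀP(A−BK) = [0.2000 0.0000; 0.0000 0.0345]
P' = Q + AᵀP(A−BK) = [0.7000 1.0000; 1.0000 4.0345]
tr(P') = 4.7345

0.2000 0.2414 0.1000 0.0172


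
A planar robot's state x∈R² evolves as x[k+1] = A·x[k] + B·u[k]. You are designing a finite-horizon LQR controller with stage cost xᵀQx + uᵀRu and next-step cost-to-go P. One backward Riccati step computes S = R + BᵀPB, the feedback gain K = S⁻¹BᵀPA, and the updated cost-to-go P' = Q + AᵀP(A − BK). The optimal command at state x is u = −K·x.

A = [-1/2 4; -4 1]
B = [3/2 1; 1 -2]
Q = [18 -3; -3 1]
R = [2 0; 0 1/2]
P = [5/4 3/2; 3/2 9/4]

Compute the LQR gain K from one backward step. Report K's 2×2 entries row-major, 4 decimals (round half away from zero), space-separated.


-0.9060 1.2564 1.6376 -0.6174

BᵀP = [3.3750 4.5000; -1.7500 -3.0000]
S = R + BᵀPB = [2 0; 0 1/2] + [9.5625 -5.6250; -5.6250 4.2500] = [11.5625 -5.6250; -5.6250 4.7500]
BᵀPA = [-19.6875 18.0000; 12.8750 -10.0000]
K = S⁻¹·BᵀPA = [-0.9060 1.2564; 1.6376 -0.6174]
A−BK = [-0.7785 2.7329; 0.1812 -1.4913]
AᵀP(A−BK) = [3.3909 -3.5654; -3.5654 5.4607]
P' = Q + AᵀP(A−BK) = [21.3909 -6.5654; -6.5654 6.4607]
tr(P') = 27.8517


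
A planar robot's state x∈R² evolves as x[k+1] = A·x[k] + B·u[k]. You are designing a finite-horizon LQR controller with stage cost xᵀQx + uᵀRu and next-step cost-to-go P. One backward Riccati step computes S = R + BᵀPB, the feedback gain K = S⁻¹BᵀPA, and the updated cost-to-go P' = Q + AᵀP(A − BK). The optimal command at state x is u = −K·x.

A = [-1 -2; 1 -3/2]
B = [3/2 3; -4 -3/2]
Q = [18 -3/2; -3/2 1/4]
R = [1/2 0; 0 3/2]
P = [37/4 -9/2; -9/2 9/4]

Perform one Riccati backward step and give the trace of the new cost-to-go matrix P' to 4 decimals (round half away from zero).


18.7311

BᵀP = [31.8750 -15.7500; 34.5000 -16.8750]
S = R + BᵀPB = [1/2 0; 0 3/2] + [110.8125 119.2500; 119.2500 128.8125] = [111.3125 119.2500; 119.2500 130.3125]
BᵀPA = [-47.6250 -40.1250; -51.3750 -43.6875]
K = S⁻¹·BᵀPA = [-0.2797 -0.0669; -0.1383 -0.2740]
A−BK = [-0.1655 -1.0775; -0.3262 -2.1786]
AᵀP(A−BK) = [0.0747 0.1105; 0.1105 0.4064]
P' = Q + AᵀP(A−BK) = [18.0747 -1.3895; -1.3895 0.6564]
tr(P') = 18.7311


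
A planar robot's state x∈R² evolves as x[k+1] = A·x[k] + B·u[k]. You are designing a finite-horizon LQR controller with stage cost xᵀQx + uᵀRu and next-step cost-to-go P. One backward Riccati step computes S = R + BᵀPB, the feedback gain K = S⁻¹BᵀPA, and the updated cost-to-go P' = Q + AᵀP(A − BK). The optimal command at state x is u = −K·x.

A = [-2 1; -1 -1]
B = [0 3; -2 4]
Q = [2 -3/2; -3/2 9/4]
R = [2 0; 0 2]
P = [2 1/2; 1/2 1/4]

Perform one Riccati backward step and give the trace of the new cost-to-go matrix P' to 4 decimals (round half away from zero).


BᵀP = [-1.0000 -0.5000; 8.0000 2.5000]
S = R + BᵀPB = [2 0; 0 2] + [1.0000 -5.0000; -5.0000 34.0000] = [3.0000 -5.0000; -5.0000 36.0000]
BᵀPA = [2.5000 -0.5000; -18.5000 5.5000]
K = S⁻¹·BᵀPA = [-0.0301 0.1145; -0.5181 0.1687]
A−BK = [-0.4458 0.4940; 1.0120 -1.4458]
AᵀP(A−BK) = [0.7410 -0.4157; -0.4157 0.3795]
P' = Q + AᵀP(A−BK) = [2.7410 -1.9157; -1.9157 2.6295]
tr(P') = 5.3705

5.3705


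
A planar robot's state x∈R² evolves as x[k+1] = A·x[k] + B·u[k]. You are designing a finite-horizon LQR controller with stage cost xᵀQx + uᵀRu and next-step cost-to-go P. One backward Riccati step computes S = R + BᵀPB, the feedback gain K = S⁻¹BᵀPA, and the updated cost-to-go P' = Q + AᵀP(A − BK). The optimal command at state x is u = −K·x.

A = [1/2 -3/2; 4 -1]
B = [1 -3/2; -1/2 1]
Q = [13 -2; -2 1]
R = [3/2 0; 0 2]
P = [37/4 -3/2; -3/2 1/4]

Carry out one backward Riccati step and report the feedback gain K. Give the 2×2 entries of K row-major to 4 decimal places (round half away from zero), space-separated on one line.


BᵀP = [10.0000 -1.6250; -15.3750 2.5000]
S = R + BᵀPB = [3/2 0; 0 2] + [10.8125 -16.6250; -16.6250 25.5625] = [12.3125 -16.6250; -16.6250 27.5625]
BᵀPA = [-1.5000 -13.3750; 2.3125 20.5625]
K = S⁻¹·BᵀPA = [-0.0460 -0.4255; 0.0561 0.4894]
A−BK = [0.6302 -0.3404; 3.9208 -1.7021]
AᵀP(A−BK) = [0.1136 0.0426; 0.0426 0.8085]
P' = Q + AᵀP(A−BK) = [13.1136 -1.9574; -1.9574 1.8085]
tr(P') = 14.9222

-0.0460 -0.4255 0.0561 0.4894


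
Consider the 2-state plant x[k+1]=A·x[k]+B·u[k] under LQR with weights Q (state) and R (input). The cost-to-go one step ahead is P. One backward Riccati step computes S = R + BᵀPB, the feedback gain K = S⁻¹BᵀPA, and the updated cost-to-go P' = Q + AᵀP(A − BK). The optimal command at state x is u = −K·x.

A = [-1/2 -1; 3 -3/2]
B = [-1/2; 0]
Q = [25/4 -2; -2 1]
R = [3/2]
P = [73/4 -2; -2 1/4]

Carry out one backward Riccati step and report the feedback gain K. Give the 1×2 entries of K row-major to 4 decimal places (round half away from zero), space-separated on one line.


1.2474 1.2577

BᵀP = [-9.1250 1.0000]
S = R + BᵀPB = [3/2] + [4.5625] = [6.0625]
BᵀPA = [7.5625 7.6250]
K = S⁻¹·BᵀPA = [1.2474 1.2577]
A−BK = [0.1237 -0.3711; 3.0000 -1.5000]
AᵀP(A−BK) = [3.3789 2.9884; 2.9884 3.2223]
P' = Q + AᵀP(A−BK) = [9.6289 0.9884; 0.9884 4.2223]
tr(P') = 13.8512


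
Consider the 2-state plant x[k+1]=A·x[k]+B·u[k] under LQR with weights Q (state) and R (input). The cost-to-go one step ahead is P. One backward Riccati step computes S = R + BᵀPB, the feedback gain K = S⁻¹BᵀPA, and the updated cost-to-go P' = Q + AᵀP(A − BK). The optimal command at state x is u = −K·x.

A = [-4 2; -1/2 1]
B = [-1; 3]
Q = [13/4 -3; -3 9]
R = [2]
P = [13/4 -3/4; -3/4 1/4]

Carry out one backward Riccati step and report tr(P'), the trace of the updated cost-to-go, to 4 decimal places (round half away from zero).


BᵀP = [-5.5000 1.5000]
S = R + BᵀPB = [2] + [10.0000] = [12.0000]
BᵀPA = [21.2500 -9.5000]
K = S⁻¹·BᵀPA = [1.7708 -0.7917]
A−BK = [-2.2292 1.2083; -5.8125 3.3750]
AᵀP(A−BK) = [11.4323 -5.5521; -5.5521 2.7292]
P' = Q + AᵀP(A−BK) = [14.6823 -8.5521; -8.5521 11.7292]
tr(P') = 26.4115

26.4115


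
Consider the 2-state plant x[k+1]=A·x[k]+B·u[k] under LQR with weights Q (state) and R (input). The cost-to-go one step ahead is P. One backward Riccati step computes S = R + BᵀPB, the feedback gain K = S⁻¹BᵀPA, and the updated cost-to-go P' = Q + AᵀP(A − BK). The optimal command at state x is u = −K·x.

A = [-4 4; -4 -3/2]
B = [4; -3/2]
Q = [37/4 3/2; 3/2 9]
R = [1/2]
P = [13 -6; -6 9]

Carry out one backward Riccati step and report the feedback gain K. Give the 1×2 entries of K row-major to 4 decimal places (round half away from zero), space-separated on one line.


BᵀP = [61.0000 -37.5000]
S = R + BᵀPB = [1/2] + [300.2500] = [300.7500]
BᵀPA = [-94.0000 300.2500]
K = S⁻¹·BᵀPA = [-0.3126 0.9983]
A−BK = [-2.7498 0.0067; -4.4688 -0.0025]
AᵀP(A−BK) = [130.6201 -0.1563; -0.1563 0.4992]
P' = Q + AᵀP(A−BK) = [139.8701 1.3437; 1.3437 9.4992]
tr(P') = 149.3693

-0.3126 0.9983


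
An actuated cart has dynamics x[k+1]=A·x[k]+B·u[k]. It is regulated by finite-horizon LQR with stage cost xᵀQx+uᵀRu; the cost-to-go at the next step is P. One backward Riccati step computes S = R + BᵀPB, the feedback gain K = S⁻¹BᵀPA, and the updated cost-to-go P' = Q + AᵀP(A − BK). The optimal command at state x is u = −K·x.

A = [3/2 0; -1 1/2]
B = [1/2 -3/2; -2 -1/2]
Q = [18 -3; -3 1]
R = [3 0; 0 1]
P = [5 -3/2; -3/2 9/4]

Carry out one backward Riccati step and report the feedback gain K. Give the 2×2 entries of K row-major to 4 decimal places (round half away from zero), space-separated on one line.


BᵀP = [5.5000 -5.2500; -6.7500 1.1250]
S = R + BᵀPB = [3 0; 0 1] + [13.2500 -5.6250; -5.6250 9.5625] = [16.2500 -5.6250; -5.6250 10.5625]
BᵀPA = [13.5000 -2.6250; -11.2500 0.5625]
K = S⁻¹·BᵀPA = [0.5665 -0.1754; -0.7634 -0.0402]
A−BK = [0.0717 0.0275; -0.2487 0.1290]
AᵀP(A−BK) = [1.7638 -0.3335; -0.3335 0.1246]
P' = Q + AᵀP(A−BK) = [19.7638 -3.3335; -3.3335 1.1246]
tr(P') = 20.8884

0.5665 -0.1754 -0.7634 -0.0402


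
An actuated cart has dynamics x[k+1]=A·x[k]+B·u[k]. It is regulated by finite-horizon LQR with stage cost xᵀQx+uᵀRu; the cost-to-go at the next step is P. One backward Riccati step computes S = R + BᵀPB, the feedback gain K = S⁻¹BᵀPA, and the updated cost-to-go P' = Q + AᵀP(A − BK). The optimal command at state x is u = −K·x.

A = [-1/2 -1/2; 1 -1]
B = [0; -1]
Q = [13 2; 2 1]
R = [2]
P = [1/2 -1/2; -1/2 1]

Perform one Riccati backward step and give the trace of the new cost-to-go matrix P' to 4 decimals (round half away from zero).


BᵀP = [0.5000 -1.0000]
S = R + BᵀPB = [2] + [1.0000] = [3.0000]
BᵀPA = [-1.2500 0.7500]
K = S⁻¹·BᵀPA = [-0.4167 0.2500]
A−BK = [-0.5000 -0.5000; 0.5833 -0.7500]
AᵀP(A−BK) = [1.1042 -0.5625; -0.5625 0.4375]
P' = Q + AᵀP(A−BK) = [14.1042 1.4375; 1.4375 1.4375]
tr(P') = 15.5417

15.5417


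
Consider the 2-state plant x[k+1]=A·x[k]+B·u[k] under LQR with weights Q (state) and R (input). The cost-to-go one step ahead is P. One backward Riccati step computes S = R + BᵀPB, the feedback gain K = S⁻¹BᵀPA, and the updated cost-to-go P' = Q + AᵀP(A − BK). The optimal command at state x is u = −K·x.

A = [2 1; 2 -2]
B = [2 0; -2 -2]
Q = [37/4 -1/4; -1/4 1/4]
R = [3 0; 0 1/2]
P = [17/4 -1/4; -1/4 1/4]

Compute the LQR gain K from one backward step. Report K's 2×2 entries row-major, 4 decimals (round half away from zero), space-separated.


BᵀP = [9.0000 -1.0000; 0.5000 -0.5000]
S = R + BᵀPB = [3 0; 0 1/2] + [20.0000 2.0000; 2.0000 1.0000] = [23.0000 2.0000; 2.0000 1.5000]
BᵀPA = [16.0000 11.0000; 0.0000 1.5000]
K = S⁻¹·BᵀPA = [0.7869 0.4426; -1.0492 0.4098]
A−BK = [0.4262 0.1148; 1.4754 -0.2951]
AᵀP(A−BK) = [3.4098 0.9180; 0.9180 0.7664]
P' = Q + AᵀP(A−BK) = [12.6598 0.6680; 0.6680 1.0164]
tr(P') = 13.6762

0.7869 0.4426 -1.0492 0.4098


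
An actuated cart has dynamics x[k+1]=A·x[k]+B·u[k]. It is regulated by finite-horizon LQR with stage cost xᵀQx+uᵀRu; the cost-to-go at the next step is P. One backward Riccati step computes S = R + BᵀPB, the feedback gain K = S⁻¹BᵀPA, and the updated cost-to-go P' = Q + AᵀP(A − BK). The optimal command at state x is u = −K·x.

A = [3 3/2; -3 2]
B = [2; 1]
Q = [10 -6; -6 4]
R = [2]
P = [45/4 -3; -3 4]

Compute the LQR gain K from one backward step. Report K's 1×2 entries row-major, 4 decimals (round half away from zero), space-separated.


1.6538 0.6474

BᵀP = [19.5000 -2.0000]
S = R + BᵀPB = [2] + [37.0000] = [39.0000]
BᵀPA = [64.5000 25.2500]
K = S⁻¹·BᵀPA = [1.6538 0.6474]
A−BK = [-0.3077 0.2051; -4.6538 1.3526]
AᵀP(A−BK) = [84.5769 -19.6346; -19.6346 6.9647]
P' = Q + AᵀP(A−BK) = [94.5769 -25.6346; -25.6346 10.9647]
tr(P') = 105.5417


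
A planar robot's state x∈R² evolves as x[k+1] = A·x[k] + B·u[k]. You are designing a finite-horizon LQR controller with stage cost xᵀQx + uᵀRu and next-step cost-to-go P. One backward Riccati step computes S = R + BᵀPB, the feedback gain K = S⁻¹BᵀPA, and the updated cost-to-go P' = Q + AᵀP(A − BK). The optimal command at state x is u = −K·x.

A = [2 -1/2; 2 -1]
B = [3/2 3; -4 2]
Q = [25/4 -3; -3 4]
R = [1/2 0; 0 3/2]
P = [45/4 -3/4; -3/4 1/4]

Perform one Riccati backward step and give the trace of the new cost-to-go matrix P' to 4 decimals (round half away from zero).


BᵀP = [19.8750 -2.1250; 32.2500 -1.7500]
S = R + BᵀPB = [1/2 0; 0 3/2] + [38.3125 55.3750; 55.3750 93.2500] = [38.8125 55.3750; 55.3750 94.7500]
BᵀPA = [35.5000 -7.8125; 61.0000 -14.3750]
K = S⁻¹·BᵀPA = [-0.0233 0.0913; 0.6574 -0.2051]
A−BK = [0.0627 -0.0217; 0.5919 -0.2248]
AᵀP(A−BK) = [0.7247 -0.2317; -0.2317 0.0779]
P' = Q + AᵀP(A−BK) = [6.9747 -3.2317; -3.2317 4.0779]
tr(P') = 11.0526

11.0526


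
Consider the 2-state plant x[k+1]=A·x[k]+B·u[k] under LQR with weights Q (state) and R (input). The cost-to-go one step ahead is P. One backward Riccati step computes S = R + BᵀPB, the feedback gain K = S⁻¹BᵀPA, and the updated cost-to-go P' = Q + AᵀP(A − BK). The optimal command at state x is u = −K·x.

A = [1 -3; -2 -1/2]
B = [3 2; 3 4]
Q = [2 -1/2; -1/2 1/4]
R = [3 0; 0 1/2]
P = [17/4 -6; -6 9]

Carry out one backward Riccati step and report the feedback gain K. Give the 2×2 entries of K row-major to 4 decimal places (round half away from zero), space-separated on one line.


0.3404 -0.5046 -1.1020 0.7232

BᵀP = [-5.2500 9.0000; -15.5000 24.0000]
S = R + BᵀPB = [3 0; 0 1/2] + [11.2500 25.5000; 25.5000 65.0000] = [14.2500 25.5000; 25.5000 65.5000]
BᵀPA = [-23.2500 11.2500; -63.5000 34.5000]
K = S⁻¹·BᵀPA = [0.3404 -0.5046; -1.1020 0.7232]
A−BK = [2.1828 -2.9325; 1.3868 -1.8788]
AᵀP(A−BK) = [2.1881 -2.5609; -2.5609 3.2275]
P' = Q + AᵀP(A−BK) = [4.1881 -3.0609; -3.0609 3.4775]
tr(P') = 7.6656


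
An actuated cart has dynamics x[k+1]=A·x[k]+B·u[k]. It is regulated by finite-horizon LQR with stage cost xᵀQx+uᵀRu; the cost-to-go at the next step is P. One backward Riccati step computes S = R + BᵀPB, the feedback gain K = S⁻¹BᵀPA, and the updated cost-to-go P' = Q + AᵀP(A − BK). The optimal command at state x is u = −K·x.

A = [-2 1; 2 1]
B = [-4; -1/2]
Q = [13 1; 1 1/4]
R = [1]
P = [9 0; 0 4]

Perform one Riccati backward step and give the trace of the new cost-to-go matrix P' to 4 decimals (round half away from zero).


36.6884

BᵀP = [-36.0000 -2.0000]
S = R + BᵀPB = [1] + [145.0000] = [146.0000]
BᵀPA = [68.0000 -38.0000]
K = S⁻¹·BᵀPA = [0.4658 -0.2603]
A−BK = [-0.1370 -0.0411; 2.2329 0.8699]
AᵀP(A−BK) = [20.3288 7.6986; 7.6986 3.1096]
P' = Q + AᵀP(A−BK) = [33.3288 8.6986; 8.6986 3.3596]
tr(P') = 36.6884


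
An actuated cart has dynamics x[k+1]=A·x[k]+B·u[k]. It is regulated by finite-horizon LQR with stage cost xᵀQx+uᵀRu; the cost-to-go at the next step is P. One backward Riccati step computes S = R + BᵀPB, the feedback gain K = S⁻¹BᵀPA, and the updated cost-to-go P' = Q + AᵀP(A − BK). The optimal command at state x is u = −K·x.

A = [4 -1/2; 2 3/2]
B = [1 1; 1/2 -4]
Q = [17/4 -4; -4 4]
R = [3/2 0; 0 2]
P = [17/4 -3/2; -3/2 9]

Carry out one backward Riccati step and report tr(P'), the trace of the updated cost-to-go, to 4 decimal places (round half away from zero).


BᵀP = [3.5000 3.0000; 10.2500 -37.5000]
S = R + BᵀPB = [3/2 0; 0 2] + [5.0000 -8.5000; -8.5000 160.2500] = [6.5000 -8.5000; -8.5000 162.2500]
BᵀPA = [20.0000 2.7500; -34.0000 -61.3750]
K = S⁻¹·BᵀPA = [3.0090 -0.0769; -0.0519 -0.3823]
A−BK = [1.0429 -0.0408; 0.2878 0.0092]
AᵀP(A−BK) = [18.0542 -0.4611; -0.4611 0.3102]
P' = Q + AᵀP(A−BK) = [22.3042 -4.4611; -4.4611 4.3102]
tr(P') = 26.6144

26.6144


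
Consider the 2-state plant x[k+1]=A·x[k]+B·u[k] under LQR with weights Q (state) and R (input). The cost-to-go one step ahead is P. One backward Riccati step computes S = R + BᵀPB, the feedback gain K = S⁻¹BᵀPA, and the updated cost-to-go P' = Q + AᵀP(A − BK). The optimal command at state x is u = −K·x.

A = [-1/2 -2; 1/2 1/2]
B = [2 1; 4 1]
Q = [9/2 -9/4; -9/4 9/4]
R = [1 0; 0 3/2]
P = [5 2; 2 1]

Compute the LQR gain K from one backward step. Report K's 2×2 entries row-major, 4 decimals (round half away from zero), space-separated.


BᵀP = [18.0000 8.0000; 7.0000 3.0000]
S = R + BᵀPB = [1 0; 0 3/2] + [68.0000 26.0000; 26.0000 10.0000] = [69.0000 26.0000; 26.0000 11.5000]
BᵀPA = [-5.0000 -32.0000; -2.0000 -12.5000]
K = S⁻¹·BᵀPA = [-0.0468 -0.3660; -0.0681 -0.2596]
A−BK = [-0.3383 -1.0085; 0.7553 2.2234]
AᵀP(A−BK) = [0.1298 0.4011; 0.4011 1.2947]
P' = Q + AᵀP(A−BK) = [4.6298 -1.8489; -1.8489 3.5447]
tr(P') = 8.1745

-0.0468 -0.3660 -0.0681 -0.2596


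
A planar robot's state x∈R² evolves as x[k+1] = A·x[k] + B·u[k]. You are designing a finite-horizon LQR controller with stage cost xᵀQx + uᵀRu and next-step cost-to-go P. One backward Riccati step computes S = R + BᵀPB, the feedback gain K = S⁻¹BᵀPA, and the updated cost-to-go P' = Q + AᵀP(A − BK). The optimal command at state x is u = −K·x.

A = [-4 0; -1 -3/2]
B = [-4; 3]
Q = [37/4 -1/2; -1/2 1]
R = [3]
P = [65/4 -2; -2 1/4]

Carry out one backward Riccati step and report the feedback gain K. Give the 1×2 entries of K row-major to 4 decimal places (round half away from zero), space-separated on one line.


BᵀP = [-71.0000 8.7500]
S = R + BᵀPB = [3] + [310.2500] = [313.2500]
BᵀPA = [275.2500 -13.1250]
K = S⁻¹·BᵀPA = [0.8787 -0.0419]
A−BK = [-0.4852 -0.1676; -3.6361 -1.3743]
AᵀP(A−BK) = [2.3903 -0.0922; -0.0922 0.0126]
P' = Q + AᵀP(A−BK) = [11.6403 -0.5922; -0.5922 1.0126]
tr(P') = 12.6528

0.8787 -0.0419


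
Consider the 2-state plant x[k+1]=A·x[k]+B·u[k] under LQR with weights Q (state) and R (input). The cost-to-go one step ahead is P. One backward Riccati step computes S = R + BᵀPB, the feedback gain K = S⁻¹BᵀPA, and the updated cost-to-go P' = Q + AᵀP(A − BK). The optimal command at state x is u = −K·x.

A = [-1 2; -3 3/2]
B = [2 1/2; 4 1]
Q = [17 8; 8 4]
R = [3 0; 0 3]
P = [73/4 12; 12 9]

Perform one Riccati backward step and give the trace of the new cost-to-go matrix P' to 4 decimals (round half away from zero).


24.7331

BᵀP = [84.5000 60.0000; 21.1250 15.0000]
S = R + BᵀPB = [3 0; 0 3] + [409.0000 102.2500; 102.2500 25.5625] = [412.0000 102.2500; 102.2500 28.5625]
BᵀPA = [-264.5000 259.0000; -66.1250 64.7500]
K = S⁻¹·BᵀPA = [-0.6045 0.5919; -0.1511 0.1480]
A−BK = [0.2845 0.7422; -0.4309 -1.0156]
AᵀP(A−BK) = [1.3708 -0.6533; -0.6533 2.3623]
P' = Q + AᵀP(A−BK) = [18.3708 7.3467; 7.3467 6.3623]
tr(P') = 24.7331


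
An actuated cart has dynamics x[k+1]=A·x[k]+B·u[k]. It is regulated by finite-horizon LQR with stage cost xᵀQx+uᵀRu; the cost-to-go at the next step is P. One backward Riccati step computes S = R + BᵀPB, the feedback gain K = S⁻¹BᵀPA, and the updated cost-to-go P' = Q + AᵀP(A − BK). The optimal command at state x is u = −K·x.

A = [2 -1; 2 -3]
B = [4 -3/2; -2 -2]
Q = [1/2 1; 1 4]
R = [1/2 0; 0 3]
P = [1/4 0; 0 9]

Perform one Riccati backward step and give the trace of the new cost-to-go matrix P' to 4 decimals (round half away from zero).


BᵀP = [1.0000 -18.0000; -0.3750 -18.0000]
S = R + BᵀPB = [1/2 0; 0 3] + [40.0000 34.5000; 34.5000 36.5625] = [40.5000 34.5000; 34.5000 39.5625]
BᵀPA = [-34.0000 53.0000; -36.7500 54.3750]
K = S⁻¹·BᵀPA = [-0.1875 0.5361; -0.7654 0.9069]
A−BK = [1.6018 -1.7838; 0.0942 -0.1140]
AᵀP(A−BK) = [2.4965 -2.9438; -2.9438 3.5238]
P' = Q + AᵀP(A−BK) = [2.9965 -1.9438; -1.9438 7.5238]
tr(P') = 10.5203

10.5203


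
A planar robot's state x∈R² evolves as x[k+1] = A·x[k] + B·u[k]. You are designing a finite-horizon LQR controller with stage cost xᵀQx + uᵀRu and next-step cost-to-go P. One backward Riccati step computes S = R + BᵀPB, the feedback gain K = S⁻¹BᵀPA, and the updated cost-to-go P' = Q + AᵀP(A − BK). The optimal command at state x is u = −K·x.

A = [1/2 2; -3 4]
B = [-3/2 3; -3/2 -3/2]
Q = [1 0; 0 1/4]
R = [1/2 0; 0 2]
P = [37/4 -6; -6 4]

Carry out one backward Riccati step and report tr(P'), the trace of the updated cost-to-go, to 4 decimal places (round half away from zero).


BᵀP = [-4.8750 3.0000; 36.7500 -24.0000]
S = R + BᵀPB = [1/2 0; 0 2] + [2.8125 -19.1250; -19.1250 146.2500] = [3.3125 -19.1250; -19.1250 148.2500]
BᵀPA = [-11.4375 2.2500; 90.3750 -22.5000]
K = S⁻¹·BᵀPA = [0.2618 -0.7721; 0.6434 -0.2514]
A−BK = [-1.0374 1.5960; -1.6421 2.4648]
AᵀP(A−BK) = [1.1608 -0.8628; -0.8628 1.0813]
P' = Q + AᵀP(A−BK) = [2.1608 -0.8628; -0.8628 1.3313]
tr(P') = 3.4921

3.4921


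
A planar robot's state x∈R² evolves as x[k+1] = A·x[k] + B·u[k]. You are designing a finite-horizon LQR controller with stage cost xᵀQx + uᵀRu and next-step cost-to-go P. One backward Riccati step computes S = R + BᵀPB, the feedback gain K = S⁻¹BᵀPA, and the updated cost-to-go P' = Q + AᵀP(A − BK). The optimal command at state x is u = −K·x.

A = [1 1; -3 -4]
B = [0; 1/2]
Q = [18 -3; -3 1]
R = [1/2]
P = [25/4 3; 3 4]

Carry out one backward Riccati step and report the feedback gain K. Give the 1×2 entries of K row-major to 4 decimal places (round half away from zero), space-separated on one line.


BᵀP = [1.5000 2.0000]
S = R + BᵀPB = [1/2] + [1.0000] = [1.5000]
BᵀPA = [-4.5000 -6.5000]
K = S⁻¹·BᵀPA = [-3.0000 -4.3333]
A−BK = [1.0000 1.0000; -1.5000 -1.8333]
AᵀP(A−BK) = [10.7500 13.7500; 13.7500 18.0833]
P' = Q + AᵀP(A−BK) = [28.7500 10.7500; 10.7500 19.0833]
tr(P') = 47.8333

-3.0000 -4.3333


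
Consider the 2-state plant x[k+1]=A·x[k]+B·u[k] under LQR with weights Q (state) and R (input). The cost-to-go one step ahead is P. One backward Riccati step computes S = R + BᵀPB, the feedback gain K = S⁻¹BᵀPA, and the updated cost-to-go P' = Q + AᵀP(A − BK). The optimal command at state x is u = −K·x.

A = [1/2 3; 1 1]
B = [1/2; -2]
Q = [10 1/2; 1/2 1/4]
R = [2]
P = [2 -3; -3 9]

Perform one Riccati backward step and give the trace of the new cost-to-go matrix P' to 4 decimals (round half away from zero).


19.9466

BᵀP = [7.0000 -19.5000]
S = R + BᵀPB = [2] + [42.5000] = [44.5000]
BᵀPA = [-16.0000 1.5000]
K = S⁻¹·BᵀPA = [-0.3596 0.0337]
A−BK = [0.6798 2.9831; 0.2809 1.0674]
AᵀP(A−BK) = [0.7472 2.0393; 2.0393 8.9494]
P' = Q + AᵀP(A−BK) = [10.7472 2.5393; 2.5393 9.1994]
tr(P') = 19.9466


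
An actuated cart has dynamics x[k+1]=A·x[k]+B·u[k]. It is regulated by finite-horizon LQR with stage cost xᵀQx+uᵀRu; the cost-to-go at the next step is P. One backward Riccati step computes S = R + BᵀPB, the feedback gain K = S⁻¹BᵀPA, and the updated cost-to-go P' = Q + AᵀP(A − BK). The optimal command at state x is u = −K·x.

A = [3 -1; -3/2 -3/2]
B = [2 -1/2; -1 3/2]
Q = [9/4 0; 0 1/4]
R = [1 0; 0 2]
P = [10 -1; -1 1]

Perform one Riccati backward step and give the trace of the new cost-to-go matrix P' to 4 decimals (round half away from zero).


BᵀP = [21.0000 -3.0000; -6.5000 2.0000]
S = R + BᵀPB = [1 0; 0 2] + [45.0000 -15.0000; -15.0000 6.2500] = [46.0000 -15.0000; -15.0000 8.2500]
BᵀPA = [67.5000 -16.5000; -22.5000 3.5000]
K = S⁻¹·BᵀPA = [1.4199 -0.5413; -0.1456 -0.5599]
A−BK = [0.0874 -0.1974; 0.1383 -1.2015]
AᵀP(A−BK) = [2.1299 -0.8119; -0.8119 2.2787]
P' = Q + AᵀP(A−BK) = [4.3799 -0.8119; -0.8119 2.5287]
tr(P') = 6.9086

6.9086


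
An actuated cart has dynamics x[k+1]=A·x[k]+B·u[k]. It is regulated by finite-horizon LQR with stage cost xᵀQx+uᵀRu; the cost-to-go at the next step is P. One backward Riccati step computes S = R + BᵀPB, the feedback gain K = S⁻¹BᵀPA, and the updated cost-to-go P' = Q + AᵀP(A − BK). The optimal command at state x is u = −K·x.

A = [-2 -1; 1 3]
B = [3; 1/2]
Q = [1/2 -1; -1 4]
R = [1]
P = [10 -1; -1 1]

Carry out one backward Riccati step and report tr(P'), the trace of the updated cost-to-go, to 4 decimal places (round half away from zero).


BᵀP = [29.5000 -2.5000]
S = R + BᵀPB = [1] + [87.2500] = [88.2500]
BᵀPA = [-61.5000 -37.0000]
K = S⁻¹·BᵀPA = [-0.6969 -0.4193]
A−BK = [0.0907 0.2578; 1.3484 3.2096]
AᵀP(A−BK) = [2.1416 4.2153; 4.2153 9.4873]
P' = Q + AᵀP(A−BK) = [2.6416 3.2153; 3.2153 13.4873]
tr(P') = 16.1289

16.1289


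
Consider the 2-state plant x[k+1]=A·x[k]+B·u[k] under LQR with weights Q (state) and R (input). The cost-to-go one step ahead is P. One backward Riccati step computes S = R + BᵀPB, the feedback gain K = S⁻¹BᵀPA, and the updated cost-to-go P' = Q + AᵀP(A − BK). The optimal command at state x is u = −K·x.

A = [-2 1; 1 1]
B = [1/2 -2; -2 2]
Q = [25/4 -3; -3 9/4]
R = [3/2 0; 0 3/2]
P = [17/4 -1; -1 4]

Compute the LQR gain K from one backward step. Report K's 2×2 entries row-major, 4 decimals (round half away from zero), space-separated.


BᵀP = [4.1250 -8.5000; -10.5000 10.0000]
S = R + BᵀPB = [3/2 0; 0 3/2] + [19.0625 -25.2500; -25.2500 41.0000] = [20.5625 -25.2500; -25.2500 42.5000]
BᵀPA = [-16.7500 -4.3750; 31.0000 -0.5000]
K = S⁻¹·BᵀPA = [0.2999 -0.8401; 0.9076 -0.5109]
A−BK = [-0.3348 0.3983; -0.2154 0.3415]
AᵀP(A−BK) = [1.8881 -1.7342; -1.7342 2.3189]
P' = Q + AᵀP(A−BK) = [8.1381 -4.7342; -4.7342 4.5689]
tr(P') = 12.7071

0.2999 -0.8401 0.9076 -0.5109


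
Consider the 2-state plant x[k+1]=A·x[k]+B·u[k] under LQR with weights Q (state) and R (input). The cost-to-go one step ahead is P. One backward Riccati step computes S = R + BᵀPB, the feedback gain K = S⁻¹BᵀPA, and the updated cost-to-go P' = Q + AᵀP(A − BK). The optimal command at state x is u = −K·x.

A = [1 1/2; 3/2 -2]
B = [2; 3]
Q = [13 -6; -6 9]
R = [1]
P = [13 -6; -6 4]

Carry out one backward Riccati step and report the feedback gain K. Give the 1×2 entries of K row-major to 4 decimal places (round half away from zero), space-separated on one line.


BᵀP = [8.0000 0.0000]
S = R + BᵀPB = [1] + [16.0000] = [17.0000]
BᵀPA = [8.0000 4.0000]
K = S⁻¹·BᵀPA = [0.4706 0.2353]
A−BK = [0.0588 0.0294; 0.0882 -2.7059]
AᵀP(A−BK) = [0.2353 0.1176; 0.1176 30.3088]
P' = Q + AᵀP(A−BK) = [13.2353 -5.8824; -5.8824 39.3088]
tr(P') = 52.5441

0.4706 0.2353


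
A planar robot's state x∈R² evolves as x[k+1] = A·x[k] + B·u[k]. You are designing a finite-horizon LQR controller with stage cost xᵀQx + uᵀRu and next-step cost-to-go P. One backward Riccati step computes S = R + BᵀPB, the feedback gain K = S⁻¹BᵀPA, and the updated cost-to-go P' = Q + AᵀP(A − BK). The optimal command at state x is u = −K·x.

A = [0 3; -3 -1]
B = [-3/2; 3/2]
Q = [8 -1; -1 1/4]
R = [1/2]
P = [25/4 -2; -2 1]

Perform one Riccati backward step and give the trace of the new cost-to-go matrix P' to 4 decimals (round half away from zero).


BᵀP = [-12.3750 4.5000]
S = R + BᵀPB = [1/2] + [25.3125] = [25.8125]
BᵀPA = [-13.5000 -41.6250]
K = S⁻¹·BᵀPA = [-0.5230 -1.6126]
A−BK = [-0.7845 0.5811; -2.2155 1.4189]
AᵀP(A−BK) = [1.9395 -0.7700; -0.7700 2.1259]
P' = Q + AᵀP(A−BK) = [9.9395 -1.7700; -1.7700 2.3759]
tr(P') = 12.3154

12.3154


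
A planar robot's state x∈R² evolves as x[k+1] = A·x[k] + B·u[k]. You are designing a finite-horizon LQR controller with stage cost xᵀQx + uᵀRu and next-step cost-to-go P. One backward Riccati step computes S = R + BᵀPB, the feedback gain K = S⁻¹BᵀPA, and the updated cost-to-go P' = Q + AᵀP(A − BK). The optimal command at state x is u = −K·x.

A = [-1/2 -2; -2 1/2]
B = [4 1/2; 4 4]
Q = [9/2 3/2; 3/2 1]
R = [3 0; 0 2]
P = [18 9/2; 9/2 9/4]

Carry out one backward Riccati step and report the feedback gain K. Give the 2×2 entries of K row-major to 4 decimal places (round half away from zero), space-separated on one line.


-0.0947 -0.5253 -0.3556 0.5288

BᵀP = [90.0000 27.0000; 27.0000 11.2500]
S = R + BᵀPB = [3 0; 0 2] + [468.0000 153.0000; 153.0000 58.5000] = [471.0000 153.0000; 153.0000 60.5000]
BᵀPA = [-99.0000 -166.5000; -36.0000 -48.3750]
K = S⁻¹·BᵀPA = [-0.0947 -0.5253; -0.3556 0.5288]
A−BK = [0.0565 -0.1633; -0.1988 0.4858]
AᵀP(A−BK) = [0.3251 -0.3407; -0.3407 1.6841]
P' = Q + AᵀP(A−BK) = [4.8251 1.1593; 1.1593 2.6841]
tr(P') = 7.5092


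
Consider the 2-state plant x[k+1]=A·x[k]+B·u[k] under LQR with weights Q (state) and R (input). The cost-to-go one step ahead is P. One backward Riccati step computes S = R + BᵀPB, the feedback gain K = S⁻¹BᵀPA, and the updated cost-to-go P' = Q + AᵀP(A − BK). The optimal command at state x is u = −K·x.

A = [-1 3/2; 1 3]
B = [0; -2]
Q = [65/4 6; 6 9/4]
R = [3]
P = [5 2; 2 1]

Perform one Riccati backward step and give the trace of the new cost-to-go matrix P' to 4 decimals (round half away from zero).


37.6071

BᵀP = [-4.0000 -2.0000]
S = R + BᵀPB = [3] + [4.0000] = [7.0000]
BᵀPA = [2.0000 -12.0000]
K = S⁻¹·BᵀPA = [0.2857 -1.7143]
A−BK = [-1.0000 1.5000; 1.5714 -0.4286]
AᵀP(A−BK) = [1.4286 -4.0714; -4.0714 17.6786]
P' = Q + AᵀP(A−BK) = [17.6786 1.9286; 1.9286 19.9286]
tr(P') = 37.6071


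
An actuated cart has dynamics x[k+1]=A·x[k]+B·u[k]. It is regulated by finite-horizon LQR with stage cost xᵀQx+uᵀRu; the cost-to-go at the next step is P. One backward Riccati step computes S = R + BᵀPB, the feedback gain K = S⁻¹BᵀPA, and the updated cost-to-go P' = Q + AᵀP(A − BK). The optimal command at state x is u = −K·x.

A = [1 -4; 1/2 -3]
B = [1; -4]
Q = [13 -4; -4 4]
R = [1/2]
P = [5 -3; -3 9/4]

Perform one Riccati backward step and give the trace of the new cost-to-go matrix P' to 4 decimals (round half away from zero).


BᵀP = [17.0000 -12.0000]
S = R + BᵀPB = [1/2] + [65.0000] = [65.5000]
BᵀPA = [11.0000 -32.0000]
K = S⁻¹·BᵀPA = [0.1679 -0.4885]
A−BK = [0.8321 -3.5115; 1.1718 -4.9542]
AᵀP(A−BK) = [0.7152 -3.0010; -3.0010 12.6164]
P' = Q + AᵀP(A−BK) = [13.7152 -7.0010; -7.0010 16.6164]
tr(P') = 30.3316

30.3316


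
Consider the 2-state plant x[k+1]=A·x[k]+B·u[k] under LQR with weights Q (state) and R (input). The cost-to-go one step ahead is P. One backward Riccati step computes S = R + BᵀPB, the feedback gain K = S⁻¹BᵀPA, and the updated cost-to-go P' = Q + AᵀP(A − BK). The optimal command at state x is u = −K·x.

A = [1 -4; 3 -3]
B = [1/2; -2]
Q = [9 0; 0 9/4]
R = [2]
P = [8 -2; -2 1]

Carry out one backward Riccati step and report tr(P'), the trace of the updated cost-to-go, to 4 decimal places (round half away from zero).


61.0833

BᵀP = [8.0000 -3.0000]
S = R + BᵀPB = [2] + [10.0000] = [12.0000]
BᵀPA = [-1.0000 -23.0000]
K = S⁻¹·BᵀPA = [-0.0833 -1.9167]
A−BK = [1.0417 -3.0417; 2.8333 -6.8333]
AᵀP(A−BK) = [4.9167 -12.9167; -12.9167 44.9167]
P' = Q + AᵀP(A−BK) = [13.9167 -12.9167; -12.9167 47.1667]
tr(P') = 61.0833


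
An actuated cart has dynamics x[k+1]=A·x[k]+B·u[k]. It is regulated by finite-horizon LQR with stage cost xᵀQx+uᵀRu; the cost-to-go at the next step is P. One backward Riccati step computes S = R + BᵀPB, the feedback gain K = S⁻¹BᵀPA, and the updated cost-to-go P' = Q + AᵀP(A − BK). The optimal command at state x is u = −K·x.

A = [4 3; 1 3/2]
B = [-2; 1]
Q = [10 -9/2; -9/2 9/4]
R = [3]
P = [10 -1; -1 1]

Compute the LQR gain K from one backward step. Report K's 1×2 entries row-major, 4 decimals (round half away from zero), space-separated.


BᵀP = [-21.0000 3.0000]
S = R + BᵀPB = [3] + [45.0000] = [48.0000]
BᵀPA = [-81.0000 -58.5000]
K = S⁻¹·BᵀPA = [-1.6875 -1.2188]
A−BK = [0.6250 0.5625; 2.6875 2.7188]
AᵀP(A−BK) = [16.3125 13.7813; 13.7813 11.9531]
P' = Q + AᵀP(A−BK) = [26.3125 9.2813; 9.2813 14.2031]
tr(P') = 40.5156

-1.6875 -1.2188


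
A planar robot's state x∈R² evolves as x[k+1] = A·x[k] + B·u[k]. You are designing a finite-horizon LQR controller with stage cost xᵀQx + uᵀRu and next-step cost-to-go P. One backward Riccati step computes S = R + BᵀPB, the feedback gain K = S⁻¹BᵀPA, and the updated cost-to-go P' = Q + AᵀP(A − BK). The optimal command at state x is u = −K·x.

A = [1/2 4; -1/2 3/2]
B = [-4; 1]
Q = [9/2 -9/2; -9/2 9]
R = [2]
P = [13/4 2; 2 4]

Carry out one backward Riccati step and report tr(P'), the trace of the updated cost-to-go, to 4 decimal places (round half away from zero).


BᵀP = [-11.0000 -4.0000]
S = R + BᵀPB = [2] + [40.0000] = [42.0000]
BᵀPA = [-3.5000 -50.0000]
K = S⁻¹·BᵀPA = [-0.0833 -1.1905]
A−BK = [0.1667 -0.7619; -0.4167 2.6905]
AᵀP(A−BK) = [0.5208 -3.1667; -3.1667 25.4762]
P' = Q + AᵀP(A−BK) = [5.0208 -7.6667; -7.6667 34.4762]
tr(P') = 39.4970

39.4970


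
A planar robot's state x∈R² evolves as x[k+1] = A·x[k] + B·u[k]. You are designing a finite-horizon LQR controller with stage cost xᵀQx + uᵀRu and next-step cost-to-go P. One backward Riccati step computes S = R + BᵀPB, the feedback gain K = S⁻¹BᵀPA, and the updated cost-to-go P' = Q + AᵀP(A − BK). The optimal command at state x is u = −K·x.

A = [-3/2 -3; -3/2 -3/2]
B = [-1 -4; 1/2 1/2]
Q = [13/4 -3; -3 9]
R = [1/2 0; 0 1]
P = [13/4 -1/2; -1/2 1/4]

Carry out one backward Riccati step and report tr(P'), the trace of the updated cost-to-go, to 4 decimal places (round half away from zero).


BᵀP = [-3.5000 0.6250; -13.2500 2.1250]
S = R + BᵀPB = [1/2 0; 0 1] + [3.8125 14.3125; 14.3125 54.0625] = [4.3125 14.3125; 14.3125 55.0625]
BᵀPA = [4.3125 9.5625; 16.6875 36.5625]
K = S⁻¹·BᵀPA = [-0.0424 0.0992; 0.3141 0.6382]
A−BK = [-0.2861 -0.3479; -1.6358 -1.8687]
AᵀP(A−BK) = [0.5665 0.7342; 0.7342 1.0285]
P' = Q + AᵀP(A−BK) = [3.8165 -2.2658; -2.2658 10.0285]
tr(P') = 13.8451

13.8451


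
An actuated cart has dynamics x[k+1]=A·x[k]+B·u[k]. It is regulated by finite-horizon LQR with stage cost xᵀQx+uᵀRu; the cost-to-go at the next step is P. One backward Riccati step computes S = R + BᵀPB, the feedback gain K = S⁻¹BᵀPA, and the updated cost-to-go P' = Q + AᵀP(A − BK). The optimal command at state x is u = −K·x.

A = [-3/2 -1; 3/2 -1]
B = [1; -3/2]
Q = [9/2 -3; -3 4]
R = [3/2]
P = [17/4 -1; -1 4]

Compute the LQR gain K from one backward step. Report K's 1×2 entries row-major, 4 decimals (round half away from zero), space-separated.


BᵀP = [5.7500 -7.0000]
S = R + BᵀPB = [3/2] + [16.2500] = [17.7500]
BᵀPA = [-19.1250 1.2500]
K = S⁻¹·BᵀPA = [-1.0775 0.0704]
A−BK = [-0.4225 -1.0704; -0.1162 -0.8944]
AᵀP(A−BK) = [2.4560 1.7218; 1.7218 6.1620]
P' = Q + AᵀP(A−BK) = [6.9560 -1.2782; -1.2782 10.1620]
tr(P') = 17.1180

-1.0775 0.0704


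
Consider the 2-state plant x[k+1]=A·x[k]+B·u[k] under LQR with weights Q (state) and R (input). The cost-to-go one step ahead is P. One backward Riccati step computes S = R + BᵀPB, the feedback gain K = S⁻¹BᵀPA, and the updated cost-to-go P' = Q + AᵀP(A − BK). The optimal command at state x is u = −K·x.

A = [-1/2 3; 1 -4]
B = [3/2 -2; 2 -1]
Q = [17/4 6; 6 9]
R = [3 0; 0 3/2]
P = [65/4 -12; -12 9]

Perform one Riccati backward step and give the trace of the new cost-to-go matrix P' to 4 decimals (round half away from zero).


BᵀP = [0.3750 0.0000; -20.5000 15.0000]
S = R + BᵀPB = [3 0; 0 3/2] + [0.5625 -0.7500; -0.7500 26.0000] = [3.5625 -0.7500; -0.7500 27.5000]
BᵀPA = [-0.1875 1.1250; 25.2500 -121.5000]
K = S⁻¹·BᵀPA = [0.1415 -0.6179; 0.9220 -4.4350]
A−BK = [1.1319 -4.9432; 1.6391 -7.1992]
AᵀP(A−BK) = [1.8075 -8.5063; -8.5063 40.0885]
P' = Q + AᵀP(A−BK) = [6.0575 -2.5063; -2.5063 49.0885]
tr(P') = 55.1461

55.1461


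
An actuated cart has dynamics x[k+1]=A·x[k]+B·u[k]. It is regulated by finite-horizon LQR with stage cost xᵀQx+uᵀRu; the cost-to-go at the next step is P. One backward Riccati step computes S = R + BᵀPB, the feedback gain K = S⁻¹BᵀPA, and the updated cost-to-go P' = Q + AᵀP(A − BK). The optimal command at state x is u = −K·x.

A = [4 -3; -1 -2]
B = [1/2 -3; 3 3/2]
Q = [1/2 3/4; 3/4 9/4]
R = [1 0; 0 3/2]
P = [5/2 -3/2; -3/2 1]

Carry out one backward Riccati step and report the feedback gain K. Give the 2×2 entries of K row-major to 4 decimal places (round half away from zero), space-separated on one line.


-0.2186 -0.2488 -1.0599 0.5161

BᵀP = [-3.2500 2.2500; -9.7500 6.0000]
S = R + BᵀPB = [1 0; 0 3/2] + [5.1250 13.1250; 13.1250 38.2500] = [6.1250 13.1250; 13.1250 39.7500]
BᵀPA = [-15.2500 5.2500; -45.0000 17.2500]
K = S⁻¹·BᵀPA = [-0.2186 -0.2488; -1.0599 0.5161]
A−BK = [0.9296 -1.3272; 1.2456 -2.0276]
AᵀP(A−BK) = [1.9710 -1.0691; -1.0691 0.9032]
P' = Q + AᵀP(A−BK) = [2.4710 -0.3191; -0.3191 3.1532]
tr(P') = 5.6243


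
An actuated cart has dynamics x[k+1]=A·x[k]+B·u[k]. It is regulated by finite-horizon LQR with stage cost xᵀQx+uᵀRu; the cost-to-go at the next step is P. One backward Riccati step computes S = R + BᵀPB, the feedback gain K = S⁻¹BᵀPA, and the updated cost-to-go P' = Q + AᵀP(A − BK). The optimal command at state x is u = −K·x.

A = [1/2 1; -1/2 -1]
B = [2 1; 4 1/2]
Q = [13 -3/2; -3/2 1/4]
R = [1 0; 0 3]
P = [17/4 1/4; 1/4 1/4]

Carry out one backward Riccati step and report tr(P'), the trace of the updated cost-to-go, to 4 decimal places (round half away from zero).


BᵀP = [9.5000 1.5000; 4.3750 0.3750]
S = R + BᵀPB = [1 0; 0 3] + [25.0000 10.2500; 10.2500 4.5625] = [26.0000 10.2500; 10.2500 7.5625]
BᵀPA = [4.0000 8.0000; 2.0000 4.0000]
K = S⁻¹·BᵀPA = [0.1065 0.2130; 0.1201 0.2403]
A−BK = [0.1669 0.3338; -0.9860 -1.9720]
AᵀP(A−BK) = [0.3338 0.6676; 0.6676 1.3352]
P' = Q + AᵀP(A−BK) = [13.3338 -0.8324; -0.8324 1.5852]
tr(P') = 14.9189

14.9189


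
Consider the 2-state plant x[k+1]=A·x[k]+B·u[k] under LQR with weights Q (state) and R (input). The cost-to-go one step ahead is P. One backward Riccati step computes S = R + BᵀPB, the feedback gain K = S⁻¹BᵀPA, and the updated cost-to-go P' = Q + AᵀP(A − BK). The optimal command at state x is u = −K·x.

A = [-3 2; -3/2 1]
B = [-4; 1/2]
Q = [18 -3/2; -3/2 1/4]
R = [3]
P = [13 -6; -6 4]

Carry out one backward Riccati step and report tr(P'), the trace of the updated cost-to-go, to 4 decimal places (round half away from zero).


25.0805

BᵀP = [-55.0000 26.0000]
S = R + BᵀPB = [3] + [233.0000] = [236.0000]
BᵀPA = [126.0000 -84.0000]
K = S⁻¹·BᵀPA = [0.5339 -0.3559]
A−BK = [-0.8644 0.5763; -1.7669 1.1780]
AᵀP(A−BK) = [4.7288 -3.1525; -3.1525 2.1017]
P' = Q + AᵀP(A−BK) = [22.7288 -4.6525; -4.6525 2.3517]
tr(P') = 25.0805
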